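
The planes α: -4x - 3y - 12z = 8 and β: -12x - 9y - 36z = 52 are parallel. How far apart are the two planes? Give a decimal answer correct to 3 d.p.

0.718

Rescale β by 1/3: -4x - 3y - 12z = 52/3. Then distance = |8 − (52/3)| / √169 ≈ 0.718.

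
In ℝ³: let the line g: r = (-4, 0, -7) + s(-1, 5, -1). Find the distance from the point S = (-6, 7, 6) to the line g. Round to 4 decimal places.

14.1657

Taking (-4, 0, -7) on g with direction v = (-1, 5, -1): w = S − (-4, 0, -7) = (-2, 7, 13), and w × v = (-72, -15, -3).
Distance = |w × v| / |v| = √5418 / √27 ≈ 14.1657.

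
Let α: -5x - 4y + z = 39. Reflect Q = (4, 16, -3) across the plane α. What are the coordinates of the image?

(-26, -8, 3)

λ = (n·Q − d)/|n|² = (-87 − 39)/42 = -3.
Reflection = Q − 2λn = (4, 16, -3) − (-6)·(-5, -4, 1) = (-26, -8, 3).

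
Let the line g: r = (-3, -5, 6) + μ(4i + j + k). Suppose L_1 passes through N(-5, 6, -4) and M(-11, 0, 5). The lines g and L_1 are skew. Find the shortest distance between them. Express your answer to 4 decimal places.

A direction vector for L_1 is M − N = (-6, -6, 9).
Common perpendicular direction n = (4, 1, 1) × (-6, -6, 9) = (15, -42, -18).
With w = (-5, 6, -4) − (-3, -5, 6) = (-2, 11, -10), w · n = -312.
Distance = |w · n| / |n| = |-312| / √2313 ≈ 6.4873.

6.4873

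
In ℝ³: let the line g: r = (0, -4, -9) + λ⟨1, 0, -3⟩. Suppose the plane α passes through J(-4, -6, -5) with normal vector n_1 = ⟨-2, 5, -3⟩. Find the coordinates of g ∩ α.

α: n_1·r = n_1·J gives -2x + 5y - 3z = -7.
Substitute r = (0, -4, -9) + t(1, 0, -3) into the plane: 7 + 7t = -7, so t = -2.
Intersection: (0, -4, -9) + (-2)·(1, 0, -3) = (-2, -4, -3).

(-2, -4, -3)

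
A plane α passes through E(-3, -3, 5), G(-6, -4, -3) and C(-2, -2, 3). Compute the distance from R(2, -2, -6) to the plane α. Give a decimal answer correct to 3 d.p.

EG = (-3, -1, -8), EC = (1, 1, -2); a normal to α is EG × EC = (10, -14, -2).
Using E: α has equation 10x - 14y - 2z = 2.
n·R − d = (10)·(2) + (-14)·(-2) + (-2)·(-6) − 2 = 58; |n| = √300.
Distance = |58| / √300 = 58/√300 ≈ 3.349.

3.349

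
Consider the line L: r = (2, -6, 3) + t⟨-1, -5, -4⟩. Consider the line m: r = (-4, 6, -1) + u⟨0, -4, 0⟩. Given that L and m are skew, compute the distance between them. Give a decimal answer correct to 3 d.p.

4.851

Common perpendicular direction n = (-1, -5, -4) × (0, -4, 0) = (-16, 0, 4).
With w = (-4, 6, -1) − (2, -6, 3) = (-6, 12, -4), w · n = 80.
Distance = |w · n| / |n| = |80| / √272 ≈ 4.851.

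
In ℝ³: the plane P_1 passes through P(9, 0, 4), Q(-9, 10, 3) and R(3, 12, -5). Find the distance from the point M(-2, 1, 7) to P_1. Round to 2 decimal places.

1.00

PQ = (-18, 10, -1), PR = (-6, 12, -9); a normal to P_1 is PQ × PR = (-78, -156, -156).
Using P: P_1 has equation -78x - 156y - 156z = -1326.
n·M − d = (-78)·(-2) + (-156)·(1) + (-156)·(7) − (-1326) = 234; |n| = √54756.
Distance = |234| / √54756 = 234/√54756 ≈ 1.00.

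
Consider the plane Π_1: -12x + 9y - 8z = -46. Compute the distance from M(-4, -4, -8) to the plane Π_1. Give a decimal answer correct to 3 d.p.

n·M − d = (-12)·(-4) + (9)·(-4) + (-8)·(-8) − (-46) = 122; |n| = √289.
Distance = |122| / √289 = 122/√289 ≈ 7.176.

7.176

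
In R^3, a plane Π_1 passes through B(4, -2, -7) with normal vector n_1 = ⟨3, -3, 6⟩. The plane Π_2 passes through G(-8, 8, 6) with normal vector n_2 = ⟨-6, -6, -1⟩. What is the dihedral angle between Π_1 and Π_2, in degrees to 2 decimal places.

Π_1: n_1·r = n_1·B gives 3x - 3y + 6z = -24.
Π_2: n_2·r = n_2·G gives -6x - 6y - z = -6.
cos θ = |n₁·n₂| / (|n₁||n₂|) = |-6| / (√54 · √73).
θ = arccos(0.09556) ≈ 84.52°.

84.52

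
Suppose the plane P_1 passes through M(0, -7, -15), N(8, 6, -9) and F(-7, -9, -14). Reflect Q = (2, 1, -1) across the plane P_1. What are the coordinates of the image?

(-2, 9, -13)

MN = (8, 13, 6), MF = (-7, -2, 1); a normal to P_1 is MN × MF = (25, -50, 75).
Using M: P_1 has equation 25x - 50y + 75z = -775.
λ = (n·Q − d)/|n|² = (-75 − (-775))/8750 = 2/25.
Reflection = Q − 2λn = (2, 1, -1) − (4/25)·(25, -50, 75) = (-2, 9, -13).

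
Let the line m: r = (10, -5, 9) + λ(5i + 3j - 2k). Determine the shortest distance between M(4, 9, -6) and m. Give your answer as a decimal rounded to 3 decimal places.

Taking (10, -5, 9) on m with direction v = (5, 3, -2): w = M − (10, -5, 9) = (-6, 14, -15), and w × v = (17, -87, -88).
Distance = |w × v| / |v| = √15602 / √38 ≈ 20.263.

20.263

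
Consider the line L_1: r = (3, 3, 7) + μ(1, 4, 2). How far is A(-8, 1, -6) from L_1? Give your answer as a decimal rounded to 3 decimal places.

Taking (3, 3, 7) on L_1 with direction v = (1, 4, 2): w = A − (3, 3, 7) = (-11, -2, -13), and w × v = (48, 9, -42).
Distance = |w × v| / |v| = √4149 / √21 ≈ 14.056.

14.056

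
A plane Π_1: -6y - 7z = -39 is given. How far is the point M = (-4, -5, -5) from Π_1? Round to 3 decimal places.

n·M − d = (0)·(-4) + (-6)·(-5) + (-7)·(-5) − (-39) = 104; |n| = √85.
Distance = |104| / √85 = 104/√85 ≈ 11.280.

11.280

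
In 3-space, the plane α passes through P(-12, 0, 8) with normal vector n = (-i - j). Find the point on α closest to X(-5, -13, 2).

(-2, -10, 2)

α: n·r = n·P gives -x - y = 12.
Foot = X − λn with λ = (n·X − d)/|n|² = (18 − 12)/2 = 3.
Foot = (-5, -13, 2) − 3·(-1, -1, 0) = (-2, -10, 2).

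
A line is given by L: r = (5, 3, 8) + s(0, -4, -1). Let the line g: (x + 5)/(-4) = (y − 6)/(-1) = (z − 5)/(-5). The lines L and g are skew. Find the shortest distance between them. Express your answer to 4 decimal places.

g has direction (-4, -1, -5) through (-5, 6, 5).
Common perpendicular direction n = (0, -4, -1) × (-4, -1, -5) = (19, 4, -16).
With w = (-5, 6, 5) − (5, 3, 8) = (-10, 3, -3), w · n = -130.
Distance = |w · n| / |n| = |-130| / √633 ≈ 5.1670.

5.1670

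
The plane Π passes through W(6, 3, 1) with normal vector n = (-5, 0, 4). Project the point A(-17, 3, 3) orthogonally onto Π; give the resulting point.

(-2, 3, -9)

Π: n·r = n·W gives -5x + 4z = -26.
Foot = A − λn with λ = (n·A − d)/|n|² = (97 − (-26))/41 = 3.
Foot = (-17, 3, 3) − 3·(-5, 0, 4) = (-2, 3, -9).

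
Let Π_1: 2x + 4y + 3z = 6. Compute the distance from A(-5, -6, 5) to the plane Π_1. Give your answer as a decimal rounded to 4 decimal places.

4.6424

n·A − d = (2)·(-5) + (4)·(-6) + (3)·(5) − 6 = -25; |n| = √29.
Distance = |-25| / √29 = 25/√29 ≈ 4.6424.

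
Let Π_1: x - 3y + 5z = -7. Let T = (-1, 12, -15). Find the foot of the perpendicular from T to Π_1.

(2, 3, 0)

Foot = T − λn with λ = (n·T − d)/|n|² = (-112 − (-7))/35 = -3.
Foot = (-1, 12, -15) − (-3)·(1, -3, 5) = (2, 3, 0).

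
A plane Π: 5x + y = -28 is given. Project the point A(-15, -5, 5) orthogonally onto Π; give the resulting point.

Foot = A − λn with λ = (n·A − d)/|n|² = (-80 − (-28))/26 = -2.
Foot = (-15, -5, 5) − (-2)·(5, 1, 0) = (-5, -3, 5).

(-5, -3, 5)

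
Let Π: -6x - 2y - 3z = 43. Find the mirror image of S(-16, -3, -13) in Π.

λ = (n·S − d)/|n|² = (141 − 43)/49 = 2.
Reflection = S − 2λn = (-16, -3, -13) − 4·(-6, -2, -3) = (8, 5, -1).

(8, 5, -1)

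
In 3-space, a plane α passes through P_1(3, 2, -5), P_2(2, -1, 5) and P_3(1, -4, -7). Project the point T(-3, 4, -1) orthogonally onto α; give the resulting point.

(3, 2, -1)

P_1P_2 = (-1, -3, 10), P_1P_3 = (-2, -6, -2); a normal to α is P_1P_2 × P_1P_3 = (66, -22, 0).
Using P_1: α has equation 66x - 22y = 154.
Foot = T − λn with λ = (n·T − d)/|n|² = (-286 − 154)/4840 = -1/11.
Foot = (-3, 4, -1) − (-1/11)·(66, -22, 0) = (3, 2, -1).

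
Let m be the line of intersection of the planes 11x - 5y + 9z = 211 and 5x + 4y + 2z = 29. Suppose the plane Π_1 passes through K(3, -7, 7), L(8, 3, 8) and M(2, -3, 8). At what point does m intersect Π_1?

(11, -9, 5)

Direction of m: (11, -5, 9) × (5, 4, 2) = (-46, 23, 69).
A point on m: solving the two plane equations with x = 9 gives (9, -8, 8).
KL = (5, 10, 1), KM = (-1, 4, 1); a normal to Π_1 is KL × KM = (6, -6, 30).
Using K: Π_1 has equation 6x - 6y + 30z = 270.
Substitute r = (9, -8, 8) + t(-46, 23, 69) into the plane: 342 + 1656t = 270, so t = -1/23.
Intersection: (9, -8, 8) + (-1/23)·(-46, 23, 69) = (11, -9, 5).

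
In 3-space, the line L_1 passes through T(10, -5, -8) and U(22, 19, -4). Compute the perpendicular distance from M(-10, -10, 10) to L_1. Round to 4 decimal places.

25.2251

A direction vector for L_1 is U − T = (12, 24, 4).
Taking (10, -5, -8) on L_1 with direction v = (12, 24, 4): w = M − (10, -5, -8) = (-20, -5, 18), and w × v = (-452, 296, -420).
Distance = |w × v| / |v| = √468320 / √736 ≈ 25.2251.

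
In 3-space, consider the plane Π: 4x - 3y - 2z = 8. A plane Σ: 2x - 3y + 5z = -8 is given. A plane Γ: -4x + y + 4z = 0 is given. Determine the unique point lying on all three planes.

(-6, -8, -4)

Solving the 3×3 linear system 4x - 3y - 2z = 8, 2x - 3y + 5z = -8, -4x + y + 4z = 0 (e.g. by elimination or Cramer's rule, determinant = 36) gives (-6, -8, -4).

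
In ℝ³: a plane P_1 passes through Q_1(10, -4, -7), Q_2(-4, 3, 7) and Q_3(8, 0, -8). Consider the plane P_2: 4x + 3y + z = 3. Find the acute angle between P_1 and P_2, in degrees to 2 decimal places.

Q_1Q_2 = (-14, 7, 14), Q_1Q_3 = (-2, 4, -1); a normal to P_1 is Q_1Q_2 × Q_1Q_3 = (-63, -42, -42).
Using Q_1: P_1 has equation -63x - 42y - 42z = -168.
cos θ = |n₁·n₂| / (|n₁||n₂|) = |-420| / (√7497 · √26).
θ = arccos(0.95130) ≈ 17.95°.

17.95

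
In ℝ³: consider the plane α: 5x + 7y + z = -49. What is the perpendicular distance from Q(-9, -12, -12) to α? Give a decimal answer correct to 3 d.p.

10.623

n·Q − d = (5)·(-9) + (7)·(-12) + (1)·(-12) − (-49) = -92; |n| = √75.
Distance = |-92| / √75 = 92/√75 ≈ 10.623.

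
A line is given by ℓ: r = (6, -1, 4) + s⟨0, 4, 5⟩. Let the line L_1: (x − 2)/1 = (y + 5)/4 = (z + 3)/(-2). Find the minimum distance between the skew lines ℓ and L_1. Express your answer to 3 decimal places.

4.178

L_1 has direction (1, 4, -2) through (2, -5, -3).
Common perpendicular direction n = (0, 4, 5) × (1, 4, -2) = (-28, 5, -4).
With w = (2, -5, -3) − (6, -1, 4) = (-4, -4, -7), w · n = 120.
Distance = |w · n| / |n| = |120| / √825 ≈ 4.178.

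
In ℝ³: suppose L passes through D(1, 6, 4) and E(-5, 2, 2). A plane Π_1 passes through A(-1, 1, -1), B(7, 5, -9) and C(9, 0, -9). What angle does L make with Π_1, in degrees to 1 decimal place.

56.0

A direction vector for L is E − D = (-6, -4, -2).
AB = (8, 4, -8), AC = (10, -1, -8); a normal to Π_1 is AB × AC = (-40, -16, -48).
Using A: Π_1 has equation -40x - 16y - 48z = 72.
sin θ = |n·v| / (|n||v|) = |400| / (√4160 · √56) = 0.82874.
θ ≈ 56.0°.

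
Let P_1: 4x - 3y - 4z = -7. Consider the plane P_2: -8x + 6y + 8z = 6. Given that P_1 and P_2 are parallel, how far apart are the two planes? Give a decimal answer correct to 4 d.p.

Rescale P_2 by 1/(-2): 4x - 3y - 4z = -3. Then distance = |-7 − (-3)| / √41 ≈ 0.6247.

0.6247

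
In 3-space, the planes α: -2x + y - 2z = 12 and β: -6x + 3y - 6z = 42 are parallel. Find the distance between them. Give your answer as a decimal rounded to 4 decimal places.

0.6667

Rescale β by 1/3: -2x + y - 2z = 14. Then distance = |12 − 14| / √9 ≈ 0.6667.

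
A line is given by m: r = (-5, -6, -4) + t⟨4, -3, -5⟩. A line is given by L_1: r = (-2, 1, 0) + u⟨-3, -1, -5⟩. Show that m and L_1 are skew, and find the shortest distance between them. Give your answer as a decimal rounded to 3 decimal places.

5.769

Common perpendicular direction n = (4, -3, -5) × (-3, -1, -5) = (10, 35, -13).
With w = (-2, 1, 0) − (-5, -6, -4) = (3, 7, 4), w · n = 223.
Since n ≠ 0 the lines are not parallel, and w · n = 223 ≠ 0 so they do not intersect; hence they are skew.
Distance = |w · n| / |n| = |223| / √1494 ≈ 5.769.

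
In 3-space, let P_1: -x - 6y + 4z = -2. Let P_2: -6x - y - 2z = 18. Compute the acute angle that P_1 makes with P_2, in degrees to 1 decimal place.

cos θ = |n₁·n₂| / (|n₁||n₂|) = |4| / (√53 · √41).
θ = arccos(0.08581) ≈ 85.1°.

85.1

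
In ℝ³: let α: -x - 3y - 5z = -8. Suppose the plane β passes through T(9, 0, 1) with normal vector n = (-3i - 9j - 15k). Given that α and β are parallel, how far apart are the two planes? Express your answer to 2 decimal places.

1.01

β: n·r = n·T gives -3x - 9y - 15z = -42.
Rescale β by 1/3: -x - 3y - 5z = -14. Then distance = |-8 − (-14)| / √35 ≈ 1.01.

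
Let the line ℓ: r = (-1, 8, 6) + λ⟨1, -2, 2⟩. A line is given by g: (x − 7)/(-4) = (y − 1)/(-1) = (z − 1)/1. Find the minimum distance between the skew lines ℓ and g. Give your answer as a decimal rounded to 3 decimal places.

8.485

g has direction (-4, -1, 1) through (7, 1, 1).
Common perpendicular direction n = (1, -2, 2) × (-4, -1, 1) = (0, -9, -9).
With w = (7, 1, 1) − (-1, 8, 6) = (8, -7, -5), w · n = 108.
Distance = |w · n| / |n| = |108| / √162 ≈ 8.485.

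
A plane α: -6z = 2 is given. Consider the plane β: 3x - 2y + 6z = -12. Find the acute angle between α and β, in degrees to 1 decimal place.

cos θ = |n₁·n₂| / (|n₁||n₂|) = |-36| / (√36 · √49).
θ = arccos(0.85714) ≈ 31.0°.

31.0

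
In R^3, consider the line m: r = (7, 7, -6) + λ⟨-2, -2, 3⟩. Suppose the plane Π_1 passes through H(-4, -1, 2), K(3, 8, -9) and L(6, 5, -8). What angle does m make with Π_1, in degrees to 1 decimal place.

3.3

HK = (7, 9, -11), HL = (10, 6, -10); a normal to Π_1 is HK × HL = (-24, -40, -48).
Using H: Π_1 has equation -24x - 40y - 48z = 40.
sin θ = |n·v| / (|n||v|) = |-16| / (√4480 · √17) = 0.05798.
θ ≈ 3.3°.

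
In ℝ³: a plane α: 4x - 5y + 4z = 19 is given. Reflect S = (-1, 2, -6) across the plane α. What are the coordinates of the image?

λ = (n·S − d)/|n|² = (-38 − 19)/57 = -1.
Reflection = S − 2λn = (-1, 2, -6) − (-2)·(4, -5, 4) = (7, -8, 2).

(7, -8, 2)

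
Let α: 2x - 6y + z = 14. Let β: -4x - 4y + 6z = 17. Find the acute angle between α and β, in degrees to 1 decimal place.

65.4

cos θ = |n₁·n₂| / (|n₁||n₂|) = |22| / (√41 · √68).
θ = arccos(0.41665) ≈ 65.4°.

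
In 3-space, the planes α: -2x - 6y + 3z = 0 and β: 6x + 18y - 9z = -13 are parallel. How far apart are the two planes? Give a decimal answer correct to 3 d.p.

Rescale β by 1/(-3): -2x - 6y + 3z = 13/3. Then distance = |0 − (13/3)| / √49 ≈ 0.619.

0.619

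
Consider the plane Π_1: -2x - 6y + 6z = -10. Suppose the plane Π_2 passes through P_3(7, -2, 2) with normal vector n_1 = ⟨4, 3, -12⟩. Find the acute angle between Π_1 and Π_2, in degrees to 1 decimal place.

Π_2: n_1·r = n_1·P_3 gives 4x + 3y - 12z = -2.
cos θ = |n₁·n₂| / (|n₁||n₂|) = |-98| / (√76 · √169).
θ = arccos(0.86472) ≈ 30.1°.

30.1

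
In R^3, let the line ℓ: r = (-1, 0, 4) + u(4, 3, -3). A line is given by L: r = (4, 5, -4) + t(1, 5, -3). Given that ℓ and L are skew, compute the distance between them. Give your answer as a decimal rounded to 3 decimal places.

Common perpendicular direction n = (4, 3, -3) × (1, 5, -3) = (6, 9, 17).
With w = (4, 5, -4) − (-1, 0, 4) = (5, 5, -8), w · n = -61.
Distance = |w · n| / |n| = |-61| / √406 ≈ 3.027.

3.027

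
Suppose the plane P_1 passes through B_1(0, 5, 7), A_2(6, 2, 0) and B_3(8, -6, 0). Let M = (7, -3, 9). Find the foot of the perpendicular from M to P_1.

B_1A_2 = (6, -3, -7), B_1B_3 = (8, -11, -7); a normal to P_1 is B_1A_2 × B_1B_3 = (-56, -14, -42).
Using B_1: P_1 has equation -56x - 14y - 42z = -364.
Foot = M − λn with λ = (n·M − d)/|n|² = (-728 − (-364))/5096 = -1/14.
Foot = (7, -3, 9) − (-1/14)·(-56, -14, -42) = (3, -4, 6).

(3, -4, 6)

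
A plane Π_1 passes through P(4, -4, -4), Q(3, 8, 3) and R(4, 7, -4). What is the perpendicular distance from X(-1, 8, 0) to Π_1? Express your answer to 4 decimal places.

PQ = (-1, 12, 7), PR = (0, 11, 0); a normal to Π_1 is PQ × PR = (-77, 0, -11).
Using P: Π_1 has equation -77x - 11z = -264.
n·X − d = (-77)·(-1) + (0)·(8) + (-11)·(0) − (-264) = 341; |n| = √6050.
Distance = |341| / √6050 = 341/√6050 ≈ 4.3841.

4.3841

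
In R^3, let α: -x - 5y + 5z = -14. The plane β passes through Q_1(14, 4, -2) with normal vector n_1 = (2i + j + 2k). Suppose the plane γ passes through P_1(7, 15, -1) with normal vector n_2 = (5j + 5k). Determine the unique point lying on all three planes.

(4, 8, 6)

β: n_1·r = n_1·Q_1 gives 2x + y + 2z = 28.
γ: n_2·r = n_2·P_1 gives 5y + 5z = 70.
Solving the 3×3 linear system -x - 5y + 5z = -14, 2x + y + 2z = 28, 5y + 5z = 70 (e.g. by elimination or Cramer's rule, determinant = 105) gives (4, 8, 6).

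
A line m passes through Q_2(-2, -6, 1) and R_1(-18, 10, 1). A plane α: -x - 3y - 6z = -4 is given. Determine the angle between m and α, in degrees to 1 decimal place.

A direction vector for m is R_1 − Q_2 = (-16, 16, 0).
sin θ = |n·v| / (|n||v|) = |-32| / (√46 · √512) = 0.20851.
θ ≈ 12.0°.

12.0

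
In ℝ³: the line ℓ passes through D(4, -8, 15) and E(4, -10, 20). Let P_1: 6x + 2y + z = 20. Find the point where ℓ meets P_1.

(4, -2, 0)

A direction vector for ℓ is E − D = (0, -2, 5).
Substitute r = (4, -8, 15) + t(0, -2, 5) into the plane: 23 + 1t = 20, so t = -3.
Intersection: (4, -8, 15) + (-3)·(0, -2, 5) = (4, -2, 0).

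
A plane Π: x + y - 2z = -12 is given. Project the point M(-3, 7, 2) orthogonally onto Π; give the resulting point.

(-5, 5, 6)

Foot = M − λn with λ = (n·M − d)/|n|² = (0 − (-12))/6 = 2.
Foot = (-3, 7, 2) − 2·(1, 1, -2) = (-5, 5, 6).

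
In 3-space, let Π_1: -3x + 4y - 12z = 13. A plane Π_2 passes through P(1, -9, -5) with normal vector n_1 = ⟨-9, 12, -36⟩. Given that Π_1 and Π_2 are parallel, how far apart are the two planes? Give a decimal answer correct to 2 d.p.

0.62

Π_2: n_1·r = n_1·P gives -9x + 12y - 36z = 63.
Rescale Π_2 by 1/3: -3x + 4y - 12z = 21. Then distance = |13 − 21| / √169 ≈ 0.62.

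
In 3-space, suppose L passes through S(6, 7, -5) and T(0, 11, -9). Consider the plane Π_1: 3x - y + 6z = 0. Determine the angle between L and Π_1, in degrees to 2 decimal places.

55.33

A direction vector for L is T − S = (-6, 4, -4).
sin θ = |n·v| / (|n||v|) = |-46| / (√46 · √68) = 0.82248.
θ ≈ 55.33°.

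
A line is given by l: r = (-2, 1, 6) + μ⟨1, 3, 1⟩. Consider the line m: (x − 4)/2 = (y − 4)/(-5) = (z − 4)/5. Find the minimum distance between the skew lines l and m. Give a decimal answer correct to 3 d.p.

5.777

m has direction (2, -5, 5) through (4, 4, 4).
Common perpendicular direction n = (1, 3, 1) × (2, -5, 5) = (20, -3, -11).
With w = (4, 4, 4) − (-2, 1, 6) = (6, 3, -2), w · n = 133.
Distance = |w · n| / |n| = |133| / √530 ≈ 5.777.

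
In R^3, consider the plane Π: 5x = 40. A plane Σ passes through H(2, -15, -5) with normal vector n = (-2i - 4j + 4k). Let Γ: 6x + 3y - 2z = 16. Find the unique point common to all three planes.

Σ: n·r = n·H gives -2x - 4y + 4z = 36.
Solving the 3×3 linear system 5x = 40, -2x - 4y + 4z = 36, 6x + 3y - 2z = 16 (e.g. by elimination or Cramer's rule, determinant = -20) gives (8, -6, 7).

(8, -6, 7)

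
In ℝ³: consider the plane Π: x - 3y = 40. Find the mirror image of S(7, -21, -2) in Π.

(1, -3, -2)

λ = (n·S − d)/|n|² = (70 − 40)/10 = 3.
Reflection = S − 2λn = (7, -21, -2) − 6·(1, -3, 0) = (1, -3, -2).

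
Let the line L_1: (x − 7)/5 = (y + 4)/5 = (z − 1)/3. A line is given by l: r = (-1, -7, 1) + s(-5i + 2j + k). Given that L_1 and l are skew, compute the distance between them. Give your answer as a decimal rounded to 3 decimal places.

L_1 has direction (5, 5, 3) through (7, -4, 1).
Common perpendicular direction n = (5, 5, 3) × (-5, 2, 1) = (-1, -20, 35).
With w = (-1, -7, 1) − (7, -4, 1) = (-8, -3, 0), w · n = 68.
Distance = |w · n| / |n| = |68| / √1626 ≈ 1.686.

1.686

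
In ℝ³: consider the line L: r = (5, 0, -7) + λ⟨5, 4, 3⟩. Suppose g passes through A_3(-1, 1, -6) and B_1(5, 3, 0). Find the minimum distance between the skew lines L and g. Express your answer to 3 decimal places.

5.200

A direction vector for g is B_1 − A_3 = (6, 2, 6).
Common perpendicular direction n = (5, 4, 3) × (6, 2, 6) = (18, -12, -14).
With w = (-1, 1, -6) − (5, 0, -7) = (-6, 1, 1), w · n = -134.
Distance = |w · n| / |n| = |-134| / √664 ≈ 5.200.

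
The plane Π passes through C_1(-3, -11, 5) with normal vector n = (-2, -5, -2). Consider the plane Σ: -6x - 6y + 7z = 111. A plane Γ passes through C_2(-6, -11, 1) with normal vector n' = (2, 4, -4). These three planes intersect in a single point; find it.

Π: n·r = n·C_1 gives -2x - 5y - 2z = 51.
Γ: n'·r = n'·C_2 gives 2x + 4y - 4z = -60.
Solving the 3×3 linear system -2x - 5y - 2z = 51, -6x - 6y + 7z = 111, 2x + 4y - 4z = -60 (e.g. by elimination or Cramer's rule, determinant = 82) gives (-6, -9, 3).

(-6, -9, 3)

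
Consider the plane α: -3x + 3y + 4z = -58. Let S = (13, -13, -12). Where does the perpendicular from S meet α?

(7, -7, -4)

Foot = S − λn with λ = (n·S − d)/|n|² = (-126 − (-58))/34 = -2.
Foot = (13, -13, -12) − (-2)·(-3, 3, 4) = (7, -7, -4).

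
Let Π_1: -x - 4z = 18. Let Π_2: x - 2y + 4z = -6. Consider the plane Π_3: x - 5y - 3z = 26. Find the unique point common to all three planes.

(-10, -6, -2)

Solving the 3×3 linear system -x - 4z = 18, x - 2y + 4z = -6, x - 5y - 3z = 26 (e.g. by elimination or Cramer's rule, determinant = -14) gives (-10, -6, -2).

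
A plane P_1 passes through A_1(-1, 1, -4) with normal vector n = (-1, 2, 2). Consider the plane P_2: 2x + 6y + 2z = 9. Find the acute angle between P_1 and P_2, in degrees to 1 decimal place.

P_1: n·r = n·A_1 gives -x + 2y + 2z = -5.
cos θ = |n₁·n₂| / (|n₁||n₂|) = |14| / (√9 · √44).
θ = arccos(0.70353) ≈ 45.3°.

45.3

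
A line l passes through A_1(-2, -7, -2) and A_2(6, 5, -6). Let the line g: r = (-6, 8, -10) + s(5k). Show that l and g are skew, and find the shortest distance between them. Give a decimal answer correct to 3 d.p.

A direction vector for l is A_2 − A_1 = (8, 12, -4).
Common perpendicular direction n = (8, 12, -4) × (0, 0, 5) = (60, -40, 0).
With w = (-6, 8, -10) − (-2, -7, -2) = (-4, 15, -8), w · n = -840.
Since n ≠ 0 the lines are not parallel, and w · n = -840 ≠ 0 so they do not intersect; hence they are skew.
Distance = |w · n| / |n| = |-840| / √5200 ≈ 11.649.

11.649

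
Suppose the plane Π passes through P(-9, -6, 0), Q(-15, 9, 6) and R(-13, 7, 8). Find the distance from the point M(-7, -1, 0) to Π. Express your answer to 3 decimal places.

PQ = (-6, 15, 6), PR = (-4, 13, 8); a normal to Π is PQ × PR = (42, 24, -18).
Using P: Π has equation 42x + 24y - 18z = -522.
n·M − d = (42)·(-7) + (24)·(-1) + (-18)·(0) − (-522) = 204; |n| = √2664.
Distance = |204| / √2664 = 204/√2664 ≈ 3.952.

3.952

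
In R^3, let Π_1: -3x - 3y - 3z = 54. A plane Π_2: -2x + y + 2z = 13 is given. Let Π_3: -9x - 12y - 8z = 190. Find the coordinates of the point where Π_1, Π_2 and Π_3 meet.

(-10, -9, 1)

Solving the 3×3 linear system -3x - 3y - 3z = 54, -2x + y + 2z = 13, -9x - 12y - 8z = 190 (e.g. by elimination or Cramer's rule, determinant = -45) gives (-10, -9, 1).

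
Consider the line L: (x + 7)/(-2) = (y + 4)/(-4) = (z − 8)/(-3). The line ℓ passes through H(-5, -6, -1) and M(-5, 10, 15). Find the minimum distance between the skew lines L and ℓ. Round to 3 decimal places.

4.000

L has direction (-2, -4, -3) through (-7, -4, 8).
A direction vector for ℓ is M − H = (0, 16, 16).
Common perpendicular direction n = (-2, -4, -3) × (0, 16, 16) = (-16, 32, -32).
With w = (-5, -6, -1) − (-7, -4, 8) = (2, -2, -9), w · n = 192.
Distance = |w · n| / |n| = |192| / √2304 ≈ 4.000.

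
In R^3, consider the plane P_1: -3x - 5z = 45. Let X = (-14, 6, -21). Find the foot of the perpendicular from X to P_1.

(-5, 6, -6)

Foot = X − λn with λ = (n·X − d)/|n|² = (147 − 45)/34 = 3.
Foot = (-14, 6, -21) − 3·(-3, 0, -5) = (-5, 6, -6).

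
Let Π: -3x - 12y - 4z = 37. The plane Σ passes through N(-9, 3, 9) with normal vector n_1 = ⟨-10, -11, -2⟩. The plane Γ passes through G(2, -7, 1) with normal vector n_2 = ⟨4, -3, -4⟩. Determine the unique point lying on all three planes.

(-3, 1, -10)

Σ: n_1·r = n_1·N gives -10x - 11y - 2z = 39.
Γ: n_2·r = n_2·G gives 4x - 3y - 4z = 25.
Solving the 3×3 linear system -3x - 12y - 4z = 37, -10x - 11y - 2z = 39, 4x - 3y - 4z = 25 (e.g. by elimination or Cramer's rule, determinant = 166) gives (-3, 1, -10).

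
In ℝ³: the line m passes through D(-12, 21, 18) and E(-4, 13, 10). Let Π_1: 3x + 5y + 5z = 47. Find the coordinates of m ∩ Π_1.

A direction vector for m is E − D = (8, -8, -8).
Substitute r = (-12, 21, 18) + t(8, -8, -8) into the plane: 159 + (-56)t = 47, so t = 2.
Intersection: (-12, 21, 18) + 2·(8, -8, -8) = (4, 5, 2).

(4, 5, 2)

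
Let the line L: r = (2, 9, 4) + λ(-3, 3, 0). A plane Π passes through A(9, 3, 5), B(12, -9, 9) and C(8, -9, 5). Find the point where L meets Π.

(8, 3, 4)

AB = (3, -12, 4), AC = (-1, -12, 0); a normal to Π is AB × AC = (48, -4, -48).
Using A: Π has equation 48x - 4y - 48z = 180.
Substitute r = (2, 9, 4) + t(-3, 3, 0) into the plane: -132 + (-156)t = 180, so t = -2.
Intersection: (2, 9, 4) + (-2)·(-3, 3, 0) = (8, 3, 4).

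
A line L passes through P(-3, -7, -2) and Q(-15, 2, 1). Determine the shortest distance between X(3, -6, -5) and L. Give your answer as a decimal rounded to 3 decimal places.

A direction vector for L is Q − P = (-12, 9, 3).
Taking (-3, -7, -2) on L with direction v = (-12, 9, 3): w = X − (-3, -7, -2) = (6, 1, -3), and w × v = (30, 18, 66).
Distance = |w × v| / |v| = √5580 / √234 ≈ 4.883.

4.883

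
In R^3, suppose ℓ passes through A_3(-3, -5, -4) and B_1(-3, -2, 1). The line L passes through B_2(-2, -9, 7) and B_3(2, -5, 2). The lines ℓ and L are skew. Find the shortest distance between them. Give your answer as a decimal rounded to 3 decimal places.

5.873

A direction vector for ℓ is B_1 − A_3 = (0, 3, 5).
A direction vector for L is B_3 − B_2 = (4, 4, -5).
Common perpendicular direction n = (0, 3, 5) × (4, 4, -5) = (-35, 20, -12).
With w = (-2, -9, 7) − (-3, -5, -4) = (1, -4, 11), w · n = -247.
Distance = |w · n| / |n| = |-247| / √1769 ≈ 5.873.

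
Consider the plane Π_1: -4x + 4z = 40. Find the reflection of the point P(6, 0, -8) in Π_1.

(-18, 0, 16)

λ = (n·P − d)/|n|² = (-56 − 40)/32 = -3.
Reflection = P − 2λn = (6, 0, -8) − (-6)·(-4, 0, 4) = (-18, 0, 16).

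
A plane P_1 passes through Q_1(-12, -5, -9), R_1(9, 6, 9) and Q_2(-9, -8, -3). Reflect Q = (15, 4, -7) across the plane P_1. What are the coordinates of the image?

(-5, 16, 9)

Q_1R_1 = (21, 11, 18), Q_1Q_2 = (3, -3, 6); a normal to P_1 is Q_1R_1 × Q_1Q_2 = (120, -72, -96).
Using Q_1: P_1 has equation 120x - 72y - 96z = -216.
λ = (n·Q − d)/|n|² = (2184 − (-216))/28800 = 1/12.
Reflection = Q − 2λn = (15, 4, -7) − (1/6)·(120, -72, -96) = (-5, 16, 9).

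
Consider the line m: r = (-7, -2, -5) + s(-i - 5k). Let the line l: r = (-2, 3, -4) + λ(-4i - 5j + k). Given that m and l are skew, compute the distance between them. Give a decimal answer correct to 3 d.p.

Common perpendicular direction n = (-1, 0, -5) × (-4, -5, 1) = (-25, 21, 5).
With w = (-2, 3, -4) − (-7, -2, -5) = (5, 5, 1), w · n = -15.
Distance = |w · n| / |n| = |-15| / √1091 ≈ 0.454.

0.454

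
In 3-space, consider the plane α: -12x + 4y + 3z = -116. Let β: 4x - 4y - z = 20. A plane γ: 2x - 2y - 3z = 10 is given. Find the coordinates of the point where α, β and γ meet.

Solving the 3×3 linear system -12x + 4y + 3z = -116, 4x - 4y - z = 20, 2x - 2y - 3z = 10 (e.g. by elimination or Cramer's rule, determinant = -80) gives (12, 7, 0).

(12, 7, 0)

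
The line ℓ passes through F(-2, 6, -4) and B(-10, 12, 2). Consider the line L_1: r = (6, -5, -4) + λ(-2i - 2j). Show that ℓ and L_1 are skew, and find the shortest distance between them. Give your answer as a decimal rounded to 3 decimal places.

6.964

A direction vector for ℓ is B − F = (-8, 6, 6).
Common perpendicular direction n = (-8, 6, 6) × (-2, -2, 0) = (12, -12, 28).
With w = (6, -5, -4) − (-2, 6, -4) = (8, -11, 0), w · n = 228.
Since n ≠ 0 the lines are not parallel, and w · n = 228 ≠ 0 so they do not intersect; hence they are skew.
Distance = |w · n| / |n| = |228| / √1072 ≈ 6.964.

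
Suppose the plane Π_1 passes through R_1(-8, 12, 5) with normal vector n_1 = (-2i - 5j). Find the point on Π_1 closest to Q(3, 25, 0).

Π_1: n_1·r = n_1·R_1 gives -2x - 5y = -44.
Foot = Q − λn with λ = (n·Q − d)/|n|² = (-131 − (-44))/29 = -3.
Foot = (3, 25, 0) − (-3)·(-2, -5, 0) = (-3, 10, 0).

(-3, 10, 0)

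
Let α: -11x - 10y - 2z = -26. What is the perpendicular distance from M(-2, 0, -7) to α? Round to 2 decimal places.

4.13

n·M − d = (-11)·(-2) + (-10)·(0) + (-2)·(-7) − (-26) = 62; |n| = √225.
Distance = |62| / √225 = 62/√225 ≈ 4.13.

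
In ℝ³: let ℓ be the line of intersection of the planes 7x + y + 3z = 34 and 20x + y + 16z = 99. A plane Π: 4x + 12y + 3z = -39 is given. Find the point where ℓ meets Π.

Direction of ℓ: (7, 1, 3) × (20, 1, 16) = (13, -52, -13).
A point on ℓ: solving the two plane equations with x = 5 gives (5, -1, 0).
Substitute r = (5, -1, 0) + t(13, -52, -13) into the plane: 8 + (-611)t = -39, so t = 1/13.
Intersection: (5, -1, 0) + (1/13)·(13, -52, -13) = (6, -5, -1).

(6, -5, -1)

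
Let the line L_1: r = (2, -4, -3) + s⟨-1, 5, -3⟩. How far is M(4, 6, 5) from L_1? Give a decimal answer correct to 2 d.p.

12.31

Taking (2, -4, -3) on L_1 with direction v = (-1, 5, -3): w = M − (2, -4, -3) = (2, 10, 8), and w × v = (-70, -2, 20).
Distance = |w × v| / |v| = √5304 / √35 ≈ 12.31.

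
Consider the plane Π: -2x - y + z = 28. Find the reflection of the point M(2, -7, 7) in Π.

(-10, -13, 13)

λ = (n·M − d)/|n|² = (10 − 28)/6 = -3.
Reflection = M − 2λn = (2, -7, 7) − (-6)·(-2, -1, 1) = (-10, -13, 13).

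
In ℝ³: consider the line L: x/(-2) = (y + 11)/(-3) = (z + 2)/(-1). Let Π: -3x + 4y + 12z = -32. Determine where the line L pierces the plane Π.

L has direction (-2, -3, -1) through (0, -11, -2).
Substitute r = (0, -11, -2) + t(-2, -3, -1) into the plane: -68 + (-18)t = -32, so t = -2.
Intersection: (0, -11, -2) + (-2)·(-2, -3, -1) = (4, -5, 0).

(4, -5, 0)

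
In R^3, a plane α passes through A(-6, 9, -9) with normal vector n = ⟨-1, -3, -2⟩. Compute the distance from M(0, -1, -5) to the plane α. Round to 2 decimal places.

4.28

α: n·r = n·A gives -x - 3y - 2z = -3.
n·M − d = (-1)·(0) + (-3)·(-1) + (-2)·(-5) − (-3) = 16; |n| = √14.
Distance = |16| / √14 = 16/√14 ≈ 4.28.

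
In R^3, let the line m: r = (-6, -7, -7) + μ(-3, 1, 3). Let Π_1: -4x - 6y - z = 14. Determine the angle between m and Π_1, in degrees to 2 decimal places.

5.42

sin θ = |n·v| / (|n||v|) = |3| / (√53 · √19) = 0.09454.
θ ≈ 5.42°.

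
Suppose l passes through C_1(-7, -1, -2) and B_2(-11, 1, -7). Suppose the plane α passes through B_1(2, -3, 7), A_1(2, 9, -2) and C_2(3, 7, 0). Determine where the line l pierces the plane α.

A direction vector for l is B_2 − C_1 = (-4, 2, -5).
B_1A_1 = (0, 12, -9), B_1C_2 = (1, 10, -7); a normal to α is B_1A_1 × B_1C_2 = (6, -9, -12).
Using B_1: α has equation 6x - 9y - 12z = -45.
Substitute r = (-7, -1, -2) + t(-4, 2, -5) into the plane: -9 + 18t = -45, so t = -2.
Intersection: (-7, -1, -2) + (-2)·(-4, 2, -5) = (1, -5, 8).

(1, -5, 8)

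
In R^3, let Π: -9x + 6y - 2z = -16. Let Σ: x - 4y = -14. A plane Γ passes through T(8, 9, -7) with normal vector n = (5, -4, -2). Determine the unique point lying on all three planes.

Γ: n·r = n·T gives 5x - 4y - 2z = 18.
Solving the 3×3 linear system -9x + 6y - 2z = -16, x - 4y = -14, 5x - 4y - 2z = 18 (e.g. by elimination or Cramer's rule, determinant = -92) gives (6, 5, -4).

(6, 5, -4)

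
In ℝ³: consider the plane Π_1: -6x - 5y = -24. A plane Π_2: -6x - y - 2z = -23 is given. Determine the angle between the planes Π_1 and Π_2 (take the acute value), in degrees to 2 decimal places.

34.93

cos θ = |n₁·n₂| / (|n₁||n₂|) = |41| / (√61 · √41).
θ = arccos(0.81984) ≈ 34.93°.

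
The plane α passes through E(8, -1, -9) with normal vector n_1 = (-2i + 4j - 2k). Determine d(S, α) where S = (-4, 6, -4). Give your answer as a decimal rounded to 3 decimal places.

α: n_1·r = n_1·E gives -2x + 4y - 2z = -2.
n·S − d = (-2)·(-4) + (4)·(6) + (-2)·(-4) − (-2) = 42; |n| = √24.
Distance = |42| / √24 = 42/√24 ≈ 8.573.

8.573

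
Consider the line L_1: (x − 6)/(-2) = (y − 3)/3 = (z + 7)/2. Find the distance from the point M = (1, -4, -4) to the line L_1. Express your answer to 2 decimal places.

L_1 has direction (-2, 3, 2) through (6, 3, -7).
Taking (6, 3, -7) on L_1 with direction v = (-2, 3, 2): w = M − (6, 3, -7) = (-5, -7, 3), and w × v = (-23, 4, -29).
Distance = |w × v| / |v| = √1386 / √17 ≈ 9.03.

9.03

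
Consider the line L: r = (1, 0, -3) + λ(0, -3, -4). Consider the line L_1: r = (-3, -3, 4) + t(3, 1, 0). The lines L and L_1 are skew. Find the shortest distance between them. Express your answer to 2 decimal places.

Common perpendicular direction n = (0, -3, -4) × (3, 1, 0) = (4, -12, 9).
With w = (-3, -3, 4) − (1, 0, -3) = (-4, -3, 7), w · n = 83.
Distance = |w · n| / |n| = |83| / √241 ≈ 5.35.

5.35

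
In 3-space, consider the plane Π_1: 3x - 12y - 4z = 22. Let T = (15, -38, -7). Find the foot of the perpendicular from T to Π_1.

Foot = T − λn with λ = (n·T − d)/|n|² = (529 − 22)/169 = 3.
Foot = (15, -38, -7) − 3·(3, -12, -4) = (6, -2, 5).

(6, -2, 5)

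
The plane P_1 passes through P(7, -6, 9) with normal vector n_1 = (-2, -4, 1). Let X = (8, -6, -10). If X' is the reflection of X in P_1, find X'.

P_1: n_1·r = n_1·P gives -2x - 4y + z = 19.
λ = (n·X − d)/|n|² = (-2 − 19)/21 = -1.
Reflection = X − 2λn = (8, -6, -10) − (-2)·(-2, -4, 1) = (4, -14, -8).

(4, -14, -8)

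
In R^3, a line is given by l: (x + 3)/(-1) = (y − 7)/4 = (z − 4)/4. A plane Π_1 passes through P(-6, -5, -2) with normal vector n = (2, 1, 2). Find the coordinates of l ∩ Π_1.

(0, -5, -8)

l has direction (-1, 4, 4) through (-3, 7, 4).
Π_1: n·r = n·P gives 2x + y + 2z = -21.
Substitute r = (-3, 7, 4) + t(-1, 4, 4) into the plane: 9 + 10t = -21, so t = -3.
Intersection: (-3, 7, 4) + (-3)·(-1, 4, 4) = (0, -5, -8).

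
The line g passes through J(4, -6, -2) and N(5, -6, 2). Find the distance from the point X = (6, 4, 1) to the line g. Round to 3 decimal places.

10.073

A direction vector for g is N − J = (1, 0, 4).
Taking (4, -6, -2) on g with direction v = (1, 0, 4): w = X − (4, -6, -2) = (2, 10, 3), and w × v = (40, -5, -10).
Distance = |w × v| / |v| = √1725 / √17 ≈ 10.073.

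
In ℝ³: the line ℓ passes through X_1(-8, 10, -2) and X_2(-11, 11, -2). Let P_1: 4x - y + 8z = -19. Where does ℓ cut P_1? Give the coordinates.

(1, 7, -2)

A direction vector for ℓ is X_2 − X_1 = (-3, 1, 0).
Substitute r = (-8, 10, -2) + t(-3, 1, 0) into the plane: -58 + (-13)t = -19, so t = -3.
Intersection: (-8, 10, -2) + (-3)·(-3, 1, 0) = (1, 7, -2).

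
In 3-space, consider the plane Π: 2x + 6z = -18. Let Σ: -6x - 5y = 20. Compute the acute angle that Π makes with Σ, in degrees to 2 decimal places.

cos θ = |n₁·n₂| / (|n₁||n₂|) = |-12| / (√40 · √61).
θ = arccos(0.24293) ≈ 75.94°.

75.94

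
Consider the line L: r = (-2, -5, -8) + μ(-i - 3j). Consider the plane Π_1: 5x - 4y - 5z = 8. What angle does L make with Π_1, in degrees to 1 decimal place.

sin θ = |n·v| / (|n||v|) = |7| / (√66 · √10) = 0.27247.
θ ≈ 15.8°.

15.8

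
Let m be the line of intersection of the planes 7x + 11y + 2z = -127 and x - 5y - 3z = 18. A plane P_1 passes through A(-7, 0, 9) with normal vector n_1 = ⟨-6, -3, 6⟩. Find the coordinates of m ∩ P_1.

(-7, -8, 5)

Direction of m: (7, 11, 2) × (1, -5, -3) = (-23, 23, -46).
A point on m: solving the two plane equations with x = -10 gives (-10, -5, -1).
P_1: n_1·r = n_1·A gives -6x - 3y + 6z = 96.
Substitute r = (-10, -5, -1) + t(-23, 23, -46) into the plane: 69 + (-207)t = 96, so t = -3/23.
Intersection: (-10, -5, -1) + (-3/23)·(-23, 23, -46) = (-7, -8, 5).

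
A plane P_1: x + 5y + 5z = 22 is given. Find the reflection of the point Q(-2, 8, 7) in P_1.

(-4, -2, -3)

λ = (n·Q − d)/|n|² = (73 − 22)/51 = 1.
Reflection = Q − 2λn = (-2, 8, 7) − 2·(1, 5, 5) = (-4, -2, -3).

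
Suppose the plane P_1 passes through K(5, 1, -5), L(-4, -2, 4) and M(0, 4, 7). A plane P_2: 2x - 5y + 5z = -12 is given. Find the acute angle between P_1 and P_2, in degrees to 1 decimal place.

KL = (-9, -3, 9), KM = (-5, 3, 12); a normal to P_1 is KL × KM = (-63, 63, -42).
Using K: P_1 has equation -63x + 63y - 42z = -42.
cos θ = |n₁·n₂| / (|n₁||n₂|) = |-651| / (√9702 · √54).
θ = arccos(0.89940) ≈ 25.9°.

25.9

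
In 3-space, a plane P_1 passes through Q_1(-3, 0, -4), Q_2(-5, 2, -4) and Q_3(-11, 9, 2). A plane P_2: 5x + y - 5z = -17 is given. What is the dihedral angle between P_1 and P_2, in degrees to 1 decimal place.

47.8

Q_1Q_2 = (-2, 2, 0), Q_1Q_3 = (-8, 9, 6); a normal to P_1 is Q_1Q_2 × Q_1Q_3 = (12, 12, -2).
Using Q_1: P_1 has equation 12x + 12y - 2z = -28.
cos θ = |n₁·n₂| / (|n₁||n₂|) = |82| / (√292 · √51).
θ = arccos(0.67195) ≈ 47.8°.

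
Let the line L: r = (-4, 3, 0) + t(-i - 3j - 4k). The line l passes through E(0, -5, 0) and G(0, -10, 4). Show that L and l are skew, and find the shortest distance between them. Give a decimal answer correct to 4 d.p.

4.9028

A direction vector for l is G − E = (0, -5, 4).
Common perpendicular direction n = (-1, -3, -4) × (0, -5, 4) = (-32, 4, 5).
With w = (0, -5, 0) − (-4, 3, 0) = (4, -8, 0), w · n = -160.
Since n ≠ 0 the lines are not parallel, and w · n = -160 ≠ 0 so they do not intersect; hence they are skew.
Distance = |w · n| / |n| = |-160| / √1065 ≈ 4.9028.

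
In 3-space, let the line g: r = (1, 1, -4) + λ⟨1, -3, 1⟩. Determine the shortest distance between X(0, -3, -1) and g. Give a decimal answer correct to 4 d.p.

2.8604

Taking (1, 1, -4) on g with direction v = (1, -3, 1): w = X − (1, 1, -4) = (-1, -4, 3), and w × v = (5, 4, 7).
Distance = |w × v| / |v| = √90 / √11 ≈ 2.8604.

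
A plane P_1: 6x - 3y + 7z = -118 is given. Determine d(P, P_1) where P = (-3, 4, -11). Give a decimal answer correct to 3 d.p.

n·P − d = (6)·(-3) + (-3)·(4) + (7)·(-11) − (-118) = 11; |n| = √94.
Distance = |11| / √94 = 11/√94 ≈ 1.135.

1.135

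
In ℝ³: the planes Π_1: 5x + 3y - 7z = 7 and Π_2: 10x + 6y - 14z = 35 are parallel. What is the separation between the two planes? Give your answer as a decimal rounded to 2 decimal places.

Rescale Π_2 by 1/2: 5x + 3y - 7z = 35/2. Then distance = |7 − (35/2)| / √83 ≈ 1.15.

1.15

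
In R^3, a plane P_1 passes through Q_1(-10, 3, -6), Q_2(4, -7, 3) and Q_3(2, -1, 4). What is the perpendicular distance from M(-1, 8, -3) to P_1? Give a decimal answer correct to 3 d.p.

5.667

Q_1Q_2 = (14, -10, 9), Q_1Q_3 = (12, -4, 10); a normal to P_1 is Q_1Q_2 × Q_1Q_3 = (-64, -32, 64).
Using Q_1: P_1 has equation -64x - 32y + 64z = 160.
n·M − d = (-64)·(-1) + (-32)·(8) + (64)·(-3) − 160 = -544; |n| = √9216.
Distance = |-544| / √9216 = 544/√9216 ≈ 5.667.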